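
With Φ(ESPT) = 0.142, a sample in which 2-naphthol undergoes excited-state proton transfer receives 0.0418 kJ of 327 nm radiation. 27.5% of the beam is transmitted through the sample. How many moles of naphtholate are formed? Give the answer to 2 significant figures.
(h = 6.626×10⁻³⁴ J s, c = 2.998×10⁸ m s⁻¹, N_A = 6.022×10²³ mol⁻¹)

1.2×10⁻⁵ mol

Photon energy at 327 nm: hc/λ = (6.626×10⁻³⁴)(2.998×10⁸)/(327×10⁻⁹) = 6.075×10⁻¹⁹ J.
Incident energy: 0.0418 kJ = 41.8 J.
Photons incident: 41.8 / 6.075×10⁻¹⁹ = 6.881×10¹⁹, i.e. 6.881×10¹⁹/6.022×10²³ = 1.143×10⁻⁴ mol.
Fraction absorbed: 1 − 27.5/100 = 0.7250.
Photons absorbed: 0.7250 × 1.143×10⁻⁴ = 8.287×10⁻⁵ mol.
Product: Φ × n_abs = 0.142 × 8.287×10⁻⁵ = 1.177×10⁻⁵ mol.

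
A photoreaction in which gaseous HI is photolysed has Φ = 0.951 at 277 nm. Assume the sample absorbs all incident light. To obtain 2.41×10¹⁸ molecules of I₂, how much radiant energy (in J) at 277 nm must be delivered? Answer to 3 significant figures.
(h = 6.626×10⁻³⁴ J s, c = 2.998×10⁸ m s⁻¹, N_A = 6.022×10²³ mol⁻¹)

Product: 2.41×10¹⁸ / 6.022×10²³ = 4.002×10⁻⁶ mol.
Photons that must be absorbed: 4.002×10⁻⁶ / 0.951 = 4.208×10⁻⁶ mol.
Photon energy: hc/λ = 7.171×10⁻¹⁹ J; per mole, 4.318×10⁵ J mol⁻¹.
Energy required: 4.208×10⁻⁶ × 4.318×10⁵ = 1.82 J.

1.82 J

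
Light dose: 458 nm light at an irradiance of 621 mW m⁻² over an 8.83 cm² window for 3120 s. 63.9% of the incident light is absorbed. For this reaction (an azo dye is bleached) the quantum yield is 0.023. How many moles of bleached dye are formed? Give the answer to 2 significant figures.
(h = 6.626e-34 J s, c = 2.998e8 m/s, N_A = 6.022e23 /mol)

Photon energy at 458 nm: hc/λ = (6.626e-34)(2.998e8)/(458e-9) = 4.337e-19 J.
Energy delivered: (621 mW m⁻²)(8.83e-4 m²)(3120 s) = 1.711 J.
Photons incident: 1.711 / 4.337e-19 = 3.945e18, i.e. 3.945e18/6.022e23 = 6.551e-6 mol.
Photons absorbed: 0.639 × 6.551e-6 = 4.186e-6 mol.
Product: Φ × n_abs = 0.023 × 4.186e-6 = 9.628e-8 mol.

9.6e-8 mol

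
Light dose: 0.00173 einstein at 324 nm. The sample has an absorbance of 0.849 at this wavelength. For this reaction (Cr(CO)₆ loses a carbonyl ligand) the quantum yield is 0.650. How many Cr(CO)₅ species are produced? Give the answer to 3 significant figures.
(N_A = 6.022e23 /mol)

5.81e20 species

Fraction absorbed: 1 − 10^(−0.849) = 0.8584.
Photons absorbed: 0.8584 × 0.00173 = 0.001485 mol.
Product: Φ × n_abs = 0.650 × 0.001485 = 9.653e-4 mol.
As a count: 9.653e-4 × 6.022e23 = 5.81e20.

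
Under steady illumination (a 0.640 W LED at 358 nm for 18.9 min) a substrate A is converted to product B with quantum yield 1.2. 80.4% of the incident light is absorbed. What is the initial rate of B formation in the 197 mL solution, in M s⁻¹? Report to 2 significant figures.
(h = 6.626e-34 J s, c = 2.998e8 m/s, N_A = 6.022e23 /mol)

Photon energy at 358 nm: hc/λ = (6.626e-34)(2.998e8)/(358e-9) = 5.549e-19 J.
Energy delivered: (0.640 W)(1134 s) = 725.8 J.
Photons incident: 725.8 / 5.549e-19 = 1.308e21, i.e. 1.308e21/6.022e23 = 0.002172 mol.
Photons absorbed: 0.804 × 0.002172 = 0.001746 mol.
Product formed: 1.2 × 0.001746 = 0.002095 mol.
Rate: 0.002095 mol / (1134 s × 0.197 L) = 9.4e-6 M s⁻¹.

9.4e-6 M s⁻¹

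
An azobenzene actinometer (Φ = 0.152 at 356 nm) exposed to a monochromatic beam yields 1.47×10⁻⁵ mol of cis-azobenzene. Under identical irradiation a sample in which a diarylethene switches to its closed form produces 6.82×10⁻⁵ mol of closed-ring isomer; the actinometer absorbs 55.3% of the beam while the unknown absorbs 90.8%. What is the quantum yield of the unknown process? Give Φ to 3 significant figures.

Φ = 0.429

Photons absorbed by the actinometer: 1.47×10⁻⁵ / 0.152 = 9.671×10⁻⁵ mol.
Incident flux: 9.671×10⁻⁵ / 0.553 = 1.749×10⁻⁴ einstein.
Absorbed by unknown: 0.908 × 1.749×10⁻⁴ = 1.588×10⁻⁴ mol.
Φ(unknown) = 6.82×10⁻⁵ / 1.588×10⁻⁴ = 0.429.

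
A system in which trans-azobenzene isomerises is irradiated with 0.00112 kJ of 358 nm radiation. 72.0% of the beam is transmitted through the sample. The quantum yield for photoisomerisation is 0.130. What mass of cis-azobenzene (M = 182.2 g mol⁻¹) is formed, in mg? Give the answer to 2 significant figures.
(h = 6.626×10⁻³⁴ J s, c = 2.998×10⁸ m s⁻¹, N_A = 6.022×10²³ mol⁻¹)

0.022 mg

Photon energy at 358 nm: hc/λ = (6.626×10⁻³⁴)(2.998×10⁸)/(358×10⁻⁹) = 5.549×10⁻¹⁹ J.
Incident energy: 0.00112 kJ = 1.12 J.
Photons incident: 1.12 / 5.549×10⁻¹⁹ = 2.018×10¹⁸, i.e. 2.018×10¹⁸/6.022×10²³ = 3.351×10⁻⁶ mol.
Fraction absorbed: 1 − 72.0/100 = 0.2800.
Photons absorbed: 0.2800 × 3.351×10⁻⁶ = 9.383×10⁻⁷ mol.
Product: Φ × n_abs = 0.130 × 9.383×10⁻⁷ = 1.220×10⁻⁷ mol.
Mass: 1.220×10⁻⁷ × 182.2 = 2.223×10⁻⁵ g = 0.022 mg.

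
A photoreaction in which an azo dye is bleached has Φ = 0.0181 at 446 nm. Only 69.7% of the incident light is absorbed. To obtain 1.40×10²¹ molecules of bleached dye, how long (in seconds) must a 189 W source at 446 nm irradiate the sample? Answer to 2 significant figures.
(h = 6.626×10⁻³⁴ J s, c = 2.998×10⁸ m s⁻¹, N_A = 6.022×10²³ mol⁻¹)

Product: 1.40×10²¹ / 6.022×10²³ = 0.002325 mol.
Photons that must be absorbed: 0.002325 / 0.0181 = 0.1285 mol.
Incident photons needed: 0.1285 / 0.697 = 0.1844 mol.
Photon energy: hc/λ = 4.454×10⁻¹⁹ J; per mole, 2.682×10⁵ J mol⁻¹.
Energy required: 0.1844 × 2.682×10⁵ = 4.946×10⁴ J.
Time: 4.946×10⁴ J / 189 W = 260 s.

t ≈ 260 s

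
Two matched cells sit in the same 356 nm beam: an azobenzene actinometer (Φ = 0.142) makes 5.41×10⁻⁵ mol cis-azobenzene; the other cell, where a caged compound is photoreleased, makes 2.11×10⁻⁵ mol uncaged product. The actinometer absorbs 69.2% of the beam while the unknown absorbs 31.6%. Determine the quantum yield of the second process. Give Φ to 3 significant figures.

Φ = 0.121

Photons absorbed by the actinometer: 5.41×10⁻⁵ / 0.142 = 3.810×10⁻⁴ mol.
Incident flux: 3.810×10⁻⁴ / 0.692 = 5.506×10⁻⁴ einstein.
Absorbed by unknown: 0.316 × 5.506×10⁻⁴ = 1.740×10⁻⁴ mol.
Φ(unknown) = 2.11×10⁻⁵ / 1.740×10⁻⁴ = 0.121.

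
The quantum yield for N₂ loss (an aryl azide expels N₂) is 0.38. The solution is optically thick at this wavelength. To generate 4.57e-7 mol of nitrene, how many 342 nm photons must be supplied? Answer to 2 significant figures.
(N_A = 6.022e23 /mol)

7.2e17 photons

Photons that must be absorbed: 4.57e-7 / 0.38 = 1.203e-6 mol.
Photon count: 1.203e-6 × 6.022e23 = 7.2e17.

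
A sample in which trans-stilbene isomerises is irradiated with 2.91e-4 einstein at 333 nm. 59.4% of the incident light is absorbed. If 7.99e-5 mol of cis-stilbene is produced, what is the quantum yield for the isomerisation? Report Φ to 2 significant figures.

Φ = 0.46

Photons absorbed: 0.594 × 2.91e-4 = 1.729e-4 mol.
Φ = 7.99e-5 mol / 1.729e-4 mol photons = 0.46.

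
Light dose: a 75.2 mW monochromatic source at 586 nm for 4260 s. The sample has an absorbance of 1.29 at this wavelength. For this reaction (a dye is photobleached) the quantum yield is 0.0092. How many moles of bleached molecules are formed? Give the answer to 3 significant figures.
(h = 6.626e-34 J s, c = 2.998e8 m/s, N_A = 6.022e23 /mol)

1.37e-5 mol

Photon energy at 586 nm: hc/λ = (6.626e-34)(2.998e8)/(586e-9) = 3.390e-19 J.
Energy delivered: (75.2 mW)(4260 s) = 320.4 J.
Photons incident: 320.4 / 3.390e-19 = 9.451e20, i.e. 9.451e20/6.022e23 = 0.001569 mol.
Fraction absorbed: 1 − 10^(−1.29) = 0.9487.
Photons absorbed: 0.9487 × 0.001569 = 0.001489 mol.
Product: Φ × n_abs = 0.0092 × 0.001489 = 1.370e-5 mol.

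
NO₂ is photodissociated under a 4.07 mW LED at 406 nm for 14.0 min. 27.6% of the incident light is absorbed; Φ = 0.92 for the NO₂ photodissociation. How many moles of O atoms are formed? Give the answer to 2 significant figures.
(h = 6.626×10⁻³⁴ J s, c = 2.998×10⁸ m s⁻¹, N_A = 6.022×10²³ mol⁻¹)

2.9×10⁻⁶ mol

Photon energy at 406 nm: hc/λ = (6.626×10⁻³⁴)(2.998×10⁸)/(406×10⁻⁹) = 4.893×10⁻¹⁹ J.
Energy delivered: (4.07 mW)(840 s) = 3.419 J.
Photons incident: 3.419 / 4.893×10⁻¹⁹ = 6.988×10¹⁸, i.e. 6.988×10¹⁸/6.022×10²³ = 1.160×10⁻⁵ mol.
Photons absorbed: 0.276 × 1.160×10⁻⁵ = 3.202×10⁻⁶ mol.
Product: Φ × n_abs = 0.92 × 3.202×10⁻⁶ = 2.946×10⁻⁶ mol.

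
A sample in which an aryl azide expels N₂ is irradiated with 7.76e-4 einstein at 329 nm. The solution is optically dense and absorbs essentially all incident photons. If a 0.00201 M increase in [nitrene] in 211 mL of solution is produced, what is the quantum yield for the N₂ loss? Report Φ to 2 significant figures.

Φ = 0.55

Product: (0.00201 M)(0.211 L) = 4.241e-4 mol.
Φ = 4.241e-4 mol / 7.76e-4 mol photons = 0.55.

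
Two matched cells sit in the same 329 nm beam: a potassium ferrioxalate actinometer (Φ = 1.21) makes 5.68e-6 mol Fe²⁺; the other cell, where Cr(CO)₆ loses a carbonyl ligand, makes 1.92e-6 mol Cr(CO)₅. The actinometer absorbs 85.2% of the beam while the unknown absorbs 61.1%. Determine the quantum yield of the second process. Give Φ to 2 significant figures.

Photons absorbed by the actinometer: 5.68e-6 / 1.21 = 4.694e-6 mol.
Incident flux: 4.694e-6 / 0.852 = 5.509e-6 einstein.
Absorbed by unknown: 0.611 × 5.509e-6 = 3.366e-6 mol.
Φ(unknown) = 1.92e-6 / 3.366e-6 = 0.57.

Φ = 0.57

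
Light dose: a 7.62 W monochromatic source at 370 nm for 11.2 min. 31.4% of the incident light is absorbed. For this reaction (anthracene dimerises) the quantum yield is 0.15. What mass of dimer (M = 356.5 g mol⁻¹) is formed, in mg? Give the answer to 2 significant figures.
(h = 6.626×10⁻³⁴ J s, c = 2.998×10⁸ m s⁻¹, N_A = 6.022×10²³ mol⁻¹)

270 mg

Photon energy at 370 nm: hc/λ = (6.626×10⁻³⁴)(2.998×10⁸)/(370×10⁻⁹) = 5.369×10⁻¹⁹ J.
Energy delivered: (7.62 W)(672 s) = 5121 J.
Photons incident: 5121 / 5.369×10⁻¹⁹ = 9.538×10²¹, i.e. 9.538×10²¹/6.022×10²³ = 0.01584 mol.
Photons absorbed: 0.314 × 0.01584 = 0.004974 mol.
Product: Φ × n_abs = 0.15 × 0.004974 = 7.461×10⁻⁴ mol.
Mass: 7.461×10⁻⁴ × 356.5 = 0.2660 g = 270 mg.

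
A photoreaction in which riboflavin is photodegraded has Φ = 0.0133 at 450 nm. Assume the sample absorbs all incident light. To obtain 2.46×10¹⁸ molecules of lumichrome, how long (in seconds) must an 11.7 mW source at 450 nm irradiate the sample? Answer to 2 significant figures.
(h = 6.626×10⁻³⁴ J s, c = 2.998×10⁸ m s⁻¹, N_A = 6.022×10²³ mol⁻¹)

t ≈ 7000 s

Product: 2.46×10¹⁸ / 6.022×10²³ = 4.085×10⁻⁶ mol.
Photons that must be absorbed: 4.085×10⁻⁶ / 0.0133 = 3.071×10⁻⁴ mol.
Photon energy: hc/λ = 4.414×10⁻¹⁹ J; per mole, 2.658×10⁵ J mol⁻¹.
Energy required: 3.071×10⁻⁴ × 2.658×10⁵ = 81.63 J.
Time: 81.63 J / 0.0117 W = 7000 s.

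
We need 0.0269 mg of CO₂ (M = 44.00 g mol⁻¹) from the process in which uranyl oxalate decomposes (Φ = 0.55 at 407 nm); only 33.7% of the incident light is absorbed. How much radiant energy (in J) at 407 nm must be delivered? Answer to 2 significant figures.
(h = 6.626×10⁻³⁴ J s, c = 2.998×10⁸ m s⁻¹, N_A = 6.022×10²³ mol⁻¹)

Product: 0.0269 mg / 44.00 g mol⁻¹ = 6.114×10⁻⁷ mol.
Photons that must be absorbed: 6.114×10⁻⁷ / 0.55 = 1.112×10⁻⁶ mol.
Incident photons needed: 1.112×10⁻⁶ / 0.337 = 3.300×10⁻⁶ mol.
Photon energy: hc/λ = 4.881×10⁻¹⁹ J; per mole, 2.939×10⁵ J mol⁻¹.
Energy required: 3.300×10⁻⁶ × 2.939×10⁵ = 0.97 J.

0.97 J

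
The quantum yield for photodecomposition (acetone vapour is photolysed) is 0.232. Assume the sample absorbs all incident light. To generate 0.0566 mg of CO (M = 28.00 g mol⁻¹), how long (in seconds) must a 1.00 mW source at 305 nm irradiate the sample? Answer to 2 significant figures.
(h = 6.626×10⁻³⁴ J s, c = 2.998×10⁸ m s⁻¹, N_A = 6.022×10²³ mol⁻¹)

t ≈ 3400 s

Product: 0.0566 mg / 28.00 g mol⁻¹ = 2.021×10⁻⁶ mol.
Photons that must be absorbed: 2.021×10⁻⁶ / 0.232 = 8.711×10⁻⁶ mol.
Photon energy: hc/λ = 6.513×10⁻¹⁹ J; per mole, 3.922×10⁵ J mol⁻¹.
Energy required: 8.711×10⁻⁶ × 3.922×10⁵ = 3.416 J.
Time: 3.416 J / 0.001 W = 3400 s.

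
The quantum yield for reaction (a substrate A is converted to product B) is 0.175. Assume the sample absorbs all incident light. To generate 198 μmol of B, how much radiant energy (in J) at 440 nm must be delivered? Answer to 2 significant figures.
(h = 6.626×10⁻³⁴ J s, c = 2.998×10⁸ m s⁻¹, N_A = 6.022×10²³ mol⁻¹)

Product: 198 μmol = 1.98×10⁻⁴ mol.
Photons that must be absorbed: 1.98×10⁻⁴ / 0.175 = 0.001131 mol.
Photon energy: hc/λ = 4.515×10⁻¹⁹ J; per mole, 2.719×10⁵ J mol⁻¹.
Energy required: 0.001131 × 2.719×10⁵ = 310 J.

310 J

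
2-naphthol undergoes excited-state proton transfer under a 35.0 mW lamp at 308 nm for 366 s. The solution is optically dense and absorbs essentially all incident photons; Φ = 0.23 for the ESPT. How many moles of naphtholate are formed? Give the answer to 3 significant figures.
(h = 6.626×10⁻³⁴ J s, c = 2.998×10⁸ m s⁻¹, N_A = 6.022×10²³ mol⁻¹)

7.59×10⁻⁶ mol

Photon energy at 308 nm: hc/λ = (6.626×10⁻³⁴)(2.998×10⁸)/(308×10⁻⁹) = 6.450×10⁻¹⁹ J.
Energy delivered: (35.0 mW)(366 s) = 12.81 J.
Photons incident: 12.81 / 6.450×10⁻¹⁹ = 1.986×10¹⁹, i.e. 1.986×10¹⁹/6.022×10²³ = 3.298×10⁻⁵ mol.
Product: Φ × n_abs = 0.23 × 3.298×10⁻⁵ = 7.585×10⁻⁶ mol.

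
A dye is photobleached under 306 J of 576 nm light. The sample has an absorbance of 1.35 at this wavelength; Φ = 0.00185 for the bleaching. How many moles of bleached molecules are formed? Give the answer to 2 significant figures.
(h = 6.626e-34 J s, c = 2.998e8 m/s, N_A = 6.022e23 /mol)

2.6e-6 mol

Photon energy at 576 nm: hc/λ = (6.626e-34)(2.998e8)/(576e-9) = 3.449e-19 J.
Photons incident: 306 / 3.449e-19 = 8.872e20, i.e. 8.872e20/6.022e23 = 0.001473 mol.
Fraction absorbed: 1 − 10^(−1.35) = 0.9553.
Photons absorbed: 0.9553 × 0.001473 = 0.001407 mol.
Product: Φ × n_abs = 0.00185 × 0.001407 = 2.603e-6 mol.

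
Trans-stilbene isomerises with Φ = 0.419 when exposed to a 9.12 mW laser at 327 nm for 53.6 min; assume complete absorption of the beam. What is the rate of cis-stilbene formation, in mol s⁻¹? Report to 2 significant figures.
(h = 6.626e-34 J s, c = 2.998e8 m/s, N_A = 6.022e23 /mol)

Photon energy at 327 nm: hc/λ = (6.626e-34)(2.998e8)/(327e-9) = 6.075e-19 J.
Energy delivered: (9.12 mW)(3216 s) = 29.33 J.
Photons incident: 29.33 / 6.075e-19 = 4.828e19, i.e. 4.828e19/6.022e23 = 8.017e-5 mol.
Product formed: 0.419 × 8.017e-5 = 3.359e-5 mol.
Rate: 3.359e-5 / 3216 s = 1.0e-8 mol s⁻¹.

1.0e-8 mol s⁻¹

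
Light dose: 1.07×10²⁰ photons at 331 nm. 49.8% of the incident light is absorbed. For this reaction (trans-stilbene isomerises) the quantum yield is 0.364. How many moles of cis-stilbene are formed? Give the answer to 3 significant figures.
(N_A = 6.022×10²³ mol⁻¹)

Moles of photons: 1.07×10²⁰ / 6.022×10²³ = 1.777×10⁻⁴ mol.
Photons absorbed: 0.498 × 1.777×10⁻⁴ = 8.849×10⁻⁵ mol.
Product: Φ × n_abs = 0.364 × 8.849×10⁻⁵ = 3.221×10⁻⁵ mol.

3.22×10⁻⁵ mol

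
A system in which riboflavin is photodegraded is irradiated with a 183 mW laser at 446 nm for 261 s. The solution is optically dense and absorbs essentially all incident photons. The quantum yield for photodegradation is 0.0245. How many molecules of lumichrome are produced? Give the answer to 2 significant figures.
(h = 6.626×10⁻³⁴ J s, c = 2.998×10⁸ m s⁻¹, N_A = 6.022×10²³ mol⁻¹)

Photon energy at 446 nm: hc/λ = (6.626×10⁻³⁴)(2.998×10⁸)/(446×10⁻⁹) = 4.454×10⁻¹⁹ J.
Energy delivered: (183 mW)(261 s) = 47.76 J.
Photons incident: 47.76 / 4.454×10⁻¹⁹ = 1.072×10²⁰, i.e. 1.072×10²⁰/6.022×10²³ = 1.780×10⁻⁴ mol.
Product: Φ × n_abs = 0.0245 × 1.780×10⁻⁴ = 4.361×10⁻⁶ mol.
As a count: 4.361×10⁻⁶ × 6.022×10²³ = 2.6×10¹⁸.

2.6×10¹⁸ molecules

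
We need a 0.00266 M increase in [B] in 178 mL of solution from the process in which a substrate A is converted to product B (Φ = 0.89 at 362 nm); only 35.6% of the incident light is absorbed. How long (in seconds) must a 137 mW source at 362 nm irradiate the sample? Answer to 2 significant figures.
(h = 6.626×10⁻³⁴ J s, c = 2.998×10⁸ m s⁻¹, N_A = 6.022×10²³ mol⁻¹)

t ≈ 3600 s

Product: (0.00266 M)(0.178 L) = 4.735×10⁻⁴ mol.
Photons that must be absorbed: 4.735×10⁻⁴ / 0.89 = 5.320×10⁻⁴ mol.
Incident photons needed: 5.320×10⁻⁴ / 0.356 = 0.001494 mol.
Photon energy: hc/λ = 5.487×10⁻¹⁹ J; per mole, 3.304×10⁵ J mol⁻¹.
Energy required: 0.001494 × 3.304×10⁵ = 493.6 J.
Time: 493.6 J / 0.137 W = 3600 s.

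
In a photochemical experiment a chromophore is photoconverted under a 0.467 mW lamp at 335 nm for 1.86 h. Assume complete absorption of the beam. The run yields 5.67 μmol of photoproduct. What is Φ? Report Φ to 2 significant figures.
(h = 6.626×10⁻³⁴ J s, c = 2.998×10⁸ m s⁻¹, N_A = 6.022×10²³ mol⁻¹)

Product: 5.67 μmol = 5.67×10⁻⁶ mol.
Photon energy at 335 nm: hc/λ = (6.626×10⁻³⁴)(2.998×10⁸)/(335×10⁻⁹) = 5.930×10⁻¹⁹ J.
Energy delivered: (0.467 mW)(6696 s) = 3.127 J.
Photons incident: 3.127 / 5.930×10⁻¹⁹ = 5.273×10¹⁸, i.e. 5.273×10¹⁸/6.022×10²³ = 8.756×10⁻⁶ mol.
Φ = 5.67×10⁻⁶ mol / 8.756×10⁻⁶ mol photons = 0.65.

Φ = 0.65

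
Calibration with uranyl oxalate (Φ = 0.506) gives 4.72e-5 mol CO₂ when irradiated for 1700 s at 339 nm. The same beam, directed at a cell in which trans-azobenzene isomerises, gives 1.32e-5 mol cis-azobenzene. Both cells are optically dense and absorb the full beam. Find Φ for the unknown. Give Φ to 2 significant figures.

Φ = 0.14

Photons absorbed by the actinometer: 4.72e-5 / 0.506 = 9.328e-5 mol.
Φ(unknown) = 1.32e-5 / 9.328e-5 = 0.14.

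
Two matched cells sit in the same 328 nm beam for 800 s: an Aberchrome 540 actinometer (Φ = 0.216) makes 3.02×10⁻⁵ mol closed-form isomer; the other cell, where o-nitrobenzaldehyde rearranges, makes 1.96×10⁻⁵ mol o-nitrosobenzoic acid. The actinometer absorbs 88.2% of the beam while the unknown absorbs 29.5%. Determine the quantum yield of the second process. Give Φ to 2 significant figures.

Photons absorbed by the actinometer: 3.02×10⁻⁵ / 0.216 = 1.398×10⁻⁴ mol.
Incident flux: 1.398×10⁻⁴ / 0.882 = 1.585×10⁻⁴ einstein.
Absorbed by unknown: 0.295 × 1.585×10⁻⁴ = 4.676×10⁻⁵ mol.
Φ(unknown) = 1.96×10⁻⁵ / 4.676×10⁻⁵ = 0.42.

Φ = 0.42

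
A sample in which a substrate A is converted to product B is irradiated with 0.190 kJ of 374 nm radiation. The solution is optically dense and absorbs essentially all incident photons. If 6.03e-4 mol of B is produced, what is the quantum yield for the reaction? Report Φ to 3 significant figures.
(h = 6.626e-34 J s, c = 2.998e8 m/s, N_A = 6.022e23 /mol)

Φ = 1.02

Photon energy at 374 nm: hc/λ = (6.626e-34)(2.998e8)/(374e-9) = 5.311e-19 J.
Incident energy: 0.190 kJ = 190 J.
Photons incident: 190 / 5.311e-19 = 3.577e20, i.e. 3.577e20/6.022e23 = 5.940e-4 mol.
Φ = 6.03e-4 mol / 5.940e-4 mol photons = 1.02.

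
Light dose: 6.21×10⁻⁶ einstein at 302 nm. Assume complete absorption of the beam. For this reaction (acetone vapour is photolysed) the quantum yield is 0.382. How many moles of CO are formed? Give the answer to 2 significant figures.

2.4×10⁻⁶ mol

Product: Φ × n_abs = 0.382 × 6.21×10⁻⁶ = 2.372×10⁻⁶ mol.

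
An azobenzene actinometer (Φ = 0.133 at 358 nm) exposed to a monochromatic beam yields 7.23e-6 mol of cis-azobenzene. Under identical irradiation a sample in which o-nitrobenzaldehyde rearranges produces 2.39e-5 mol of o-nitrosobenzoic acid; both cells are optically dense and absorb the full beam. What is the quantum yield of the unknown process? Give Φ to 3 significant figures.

Photons absorbed by the actinometer: 7.23e-6 / 0.133 = 5.436e-5 mol.
Φ(unknown) = 2.39e-5 / 5.436e-5 = 0.440.

Φ = 0.440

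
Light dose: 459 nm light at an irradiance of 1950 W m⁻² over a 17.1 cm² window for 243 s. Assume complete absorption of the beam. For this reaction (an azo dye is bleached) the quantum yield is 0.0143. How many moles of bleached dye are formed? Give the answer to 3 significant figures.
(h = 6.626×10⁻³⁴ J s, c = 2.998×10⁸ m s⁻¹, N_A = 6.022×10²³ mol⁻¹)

Photon energy at 459 nm: hc/λ = (6.626×10⁻³⁴)(2.998×10⁸)/(459×10⁻⁹) = 4.328×10⁻¹⁹ J.
Energy delivered: (1950 W m⁻²)(17.1×10⁻⁴ m²)(243 s) = 810.3 J.
Photons incident: 810.3 / 4.328×10⁻¹⁹ = 1.872×10²¹, i.e. 1.872×10²¹/6.022×10²³ = 0.003109 mol.
Product: Φ × n_abs = 0.0143 × 0.003109 = 4.446×10⁻⁵ mol.

4.45×10⁻⁵ mol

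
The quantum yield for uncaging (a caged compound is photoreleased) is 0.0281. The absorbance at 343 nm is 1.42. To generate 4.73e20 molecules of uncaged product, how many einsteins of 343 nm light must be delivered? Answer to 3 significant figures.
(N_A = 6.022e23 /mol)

0.0291 einstein

Product: 4.73e20 / 6.022e23 = 7.855e-4 mol.
Photons that must be absorbed: 7.855e-4 / 0.0281 = 0.02795 mol.
Fraction absorbed: 1 − 10^(−1.42) = 0.9620.
Incident photons needed: 0.02795 / 0.9620 = 0.02905 mol.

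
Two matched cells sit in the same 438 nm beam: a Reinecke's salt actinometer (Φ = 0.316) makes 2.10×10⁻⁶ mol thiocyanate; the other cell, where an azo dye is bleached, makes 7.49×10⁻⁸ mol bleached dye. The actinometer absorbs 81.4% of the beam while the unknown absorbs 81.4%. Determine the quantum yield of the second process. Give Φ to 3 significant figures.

Φ = 0.0113

Photons absorbed by the actinometer: 2.10×10⁻⁶ / 0.316 = 6.646×10⁻⁶ mol.
Incident flux: 6.646×10⁻⁶ / 0.814 = 8.165×10⁻⁶ einstein.
Absorbed by unknown: 0.814 × 8.165×10⁻⁶ = 6.646×10⁻⁶ mol.
Φ(unknown) = 7.49×10⁻⁸ / 6.646×10⁻⁶ = 0.0113.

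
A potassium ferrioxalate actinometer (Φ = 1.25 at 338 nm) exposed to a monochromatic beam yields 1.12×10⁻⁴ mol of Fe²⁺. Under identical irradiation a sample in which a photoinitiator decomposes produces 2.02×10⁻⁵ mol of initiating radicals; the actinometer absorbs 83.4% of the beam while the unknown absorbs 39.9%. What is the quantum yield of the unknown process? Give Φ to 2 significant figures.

Φ = 0.47

Photons absorbed by the actinometer: 1.12×10⁻⁴ / 1.25 = 8.960×10⁻⁵ mol.
Incident flux: 8.960×10⁻⁵ / 0.834 = 1.074×10⁻⁴ einstein.
Absorbed by unknown: 0.399 × 1.074×10⁻⁴ = 4.285×10⁻⁵ mol.
Φ(unknown) = 2.02×10⁻⁵ / 4.285×10⁻⁵ = 0.47.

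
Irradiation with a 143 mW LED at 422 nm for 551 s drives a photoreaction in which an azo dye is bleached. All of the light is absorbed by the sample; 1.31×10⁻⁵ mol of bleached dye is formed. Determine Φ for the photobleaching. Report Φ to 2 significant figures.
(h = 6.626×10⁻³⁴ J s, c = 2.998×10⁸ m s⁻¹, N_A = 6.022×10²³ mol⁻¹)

Photon energy at 422 nm: hc/λ = (6.626×10⁻³⁴)(2.998×10⁸)/(422×10⁻⁹) = 4.707×10⁻¹⁹ J.
Energy delivered: (143 mW)(551 s) = 78.79 J.
Photons incident: 78.79 / 4.707×10⁻¹⁹ = 1.674×10²⁰, i.e. 1.674×10²⁰/6.022×10²³ = 2.780×10⁻⁴ mol.
Φ = 1.31×10⁻⁵ mol / 2.780×10⁻⁴ mol photons = 0.047.

Φ = 0.047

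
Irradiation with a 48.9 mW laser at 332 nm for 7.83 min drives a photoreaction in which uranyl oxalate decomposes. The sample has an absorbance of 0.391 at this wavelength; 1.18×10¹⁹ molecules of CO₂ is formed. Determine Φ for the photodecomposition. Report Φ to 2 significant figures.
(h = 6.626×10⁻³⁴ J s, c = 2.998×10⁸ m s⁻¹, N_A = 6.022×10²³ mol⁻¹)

Φ = 0.52

Product: 1.18×10¹⁹ / 6.022×10²³ = 1.959×10⁻⁵ mol.
Photon energy at 332 nm: hc/λ = (6.626×10⁻³⁴)(2.998×10⁸)/(332×10⁻⁹) = 5.983×10⁻¹⁹ J.
Energy delivered: (48.9 mW)(469.8 s) = 22.97 J.
Photons incident: 22.97 / 5.983×10⁻¹⁹ = 3.839×10¹⁹, i.e. 3.839×10¹⁹/6.022×10²³ = 6.375×10⁻⁵ mol.
Fraction absorbed: 1 − 10^(−0.391) = 0.5936.
Photons absorbed: 0.5936 × 6.375×10⁻⁵ = 3.784×10⁻⁵ mol.
Φ = 1.959×10⁻⁵ mol / 3.784×10⁻⁵ mol photons = 0.52.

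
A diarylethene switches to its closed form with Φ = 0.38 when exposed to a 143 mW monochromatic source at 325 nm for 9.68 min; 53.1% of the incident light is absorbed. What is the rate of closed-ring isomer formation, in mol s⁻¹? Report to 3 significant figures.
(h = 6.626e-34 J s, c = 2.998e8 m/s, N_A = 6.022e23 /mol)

Photon energy at 325 nm: hc/λ = (6.626e-34)(2.998e8)/(325e-9) = 6.112e-19 J.
Energy delivered: (143 mW)(580.8 s) = 83.05 J.
Photons incident: 83.05 / 6.112e-19 = 1.359e20, i.e. 1.359e20/6.022e23 = 2.257e-4 mol.
Photons absorbed: 0.531 × 2.257e-4 = 1.198e-4 mol.
Product formed: 0.38 × 1.198e-4 = 4.552e-5 mol.
Rate: 4.552e-5 / 580.8 s = 7.84e-8 mol s⁻¹.

7.84e-8 mol s⁻¹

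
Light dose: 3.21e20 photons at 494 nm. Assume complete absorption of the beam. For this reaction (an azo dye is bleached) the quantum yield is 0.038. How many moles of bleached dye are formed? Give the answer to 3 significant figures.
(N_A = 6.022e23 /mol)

Moles of photons: 3.21e20 / 6.022e23 = 5.330e-4 mol.
Product: Φ × n_abs = 0.038 × 5.330e-4 = 2.025e-5 mol.

2.03e-5 mol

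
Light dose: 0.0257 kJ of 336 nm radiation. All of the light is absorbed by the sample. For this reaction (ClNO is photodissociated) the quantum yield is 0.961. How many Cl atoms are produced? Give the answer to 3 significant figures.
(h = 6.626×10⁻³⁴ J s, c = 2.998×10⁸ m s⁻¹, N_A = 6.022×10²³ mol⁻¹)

Photon energy at 336 nm: hc/λ = (6.626×10⁻³⁴)(2.998×10⁸)/(336×10⁻⁹) = 5.912×10⁻¹⁹ J.
Incident energy: 0.0257 kJ = 25.7 J.
Photons incident: 25.7 / 5.912×10⁻¹⁹ = 4.347×10¹⁹, i.e. 4.347×10¹⁹/6.022×10²³ = 7.219×10⁻⁵ mol.
Product: Φ × n_abs = 0.961 × 7.219×10⁻⁵ = 6.937×10⁻⁵ mol.
As a count: 6.937×10⁻⁵ × 6.022×10²³ = 4.18×10¹⁹.

4.18×10¹⁹ atoms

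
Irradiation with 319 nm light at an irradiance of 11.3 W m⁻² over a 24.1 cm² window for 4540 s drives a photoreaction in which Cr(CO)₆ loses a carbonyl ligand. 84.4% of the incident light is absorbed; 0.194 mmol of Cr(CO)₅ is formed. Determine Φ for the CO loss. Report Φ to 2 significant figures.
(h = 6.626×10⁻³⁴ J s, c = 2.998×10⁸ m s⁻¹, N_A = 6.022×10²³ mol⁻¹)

Product: 0.194 mmol = 1.94×10⁻⁴ mol.
Photon energy at 319 nm: hc/λ = (6.626×10⁻³⁴)(2.998×10⁸)/(319×10⁻⁹) = 6.227×10⁻¹⁹ J.
Energy delivered: (11.3 W m⁻²)(24.1×10⁻⁴ m²)(4540 s) = 123.6 J.
Photons incident: 123.6 / 6.227×10⁻¹⁹ = 1.985×10²⁰, i.e. 1.985×10²⁰/6.022×10²³ = 3.296×10⁻⁴ mol.
Photons absorbed: 0.844 × 3.296×10⁻⁴ = 2.782×10⁻⁴ mol.
Φ = 1.94×10⁻⁴ mol / 2.782×10⁻⁴ mol photons = 0.70.

Φ = 0.70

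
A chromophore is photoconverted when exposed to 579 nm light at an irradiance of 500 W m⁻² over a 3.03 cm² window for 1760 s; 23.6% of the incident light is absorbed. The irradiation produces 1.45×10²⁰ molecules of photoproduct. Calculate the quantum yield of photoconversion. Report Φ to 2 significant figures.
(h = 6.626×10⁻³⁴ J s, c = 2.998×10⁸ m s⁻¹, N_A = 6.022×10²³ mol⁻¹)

Product: 1.45×10²⁰ / 6.022×10²³ = 2.408×10⁻⁴ mol.
Photon energy at 579 nm: hc/λ = (6.626×10⁻³⁴)(2.998×10⁸)/(579×10⁻⁹) = 3.431×10⁻¹⁹ J.
Energy delivered: (500 W m⁻²)(3.03×10⁻⁴ m²)(1760 s) = 266.6 J.
Photons incident: 266.6 / 3.431×10⁻¹⁹ = 7.770×10²⁰, i.e. 7.770×10²⁰/6.022×10²³ = 0.001290 mol.
Photons absorbed: 0.236 × 0.001290 = 3.044×10⁻⁴ mol.
Φ = 2.408×10⁻⁴ mol / 3.044×10⁻⁴ mol photons = 0.79.

Φ = 0.79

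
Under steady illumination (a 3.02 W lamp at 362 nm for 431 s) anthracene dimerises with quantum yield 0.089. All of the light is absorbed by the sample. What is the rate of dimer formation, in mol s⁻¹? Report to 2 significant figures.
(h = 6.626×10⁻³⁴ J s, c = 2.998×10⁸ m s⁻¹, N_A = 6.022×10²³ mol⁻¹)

Photon energy at 362 nm: hc/λ = (6.626×10⁻³⁴)(2.998×10⁸)/(362×10⁻⁹) = 5.487×10⁻¹⁹ J.
Energy delivered: (3.02 W)(431 s) = 1302 J.
Photons incident: 1302 / 5.487×10⁻¹⁹ = 2.373×10²¹, i.e. 2.373×10²¹/6.022×10²³ = 0.003941 mol.
Product formed: 0.089 × 0.003941 = 3.507×10⁻⁴ mol.
Rate: 3.507×10⁻⁴ / 431 s = 8.1×10⁻⁷ mol s⁻¹.

8.1×10⁻⁷ mol s⁻¹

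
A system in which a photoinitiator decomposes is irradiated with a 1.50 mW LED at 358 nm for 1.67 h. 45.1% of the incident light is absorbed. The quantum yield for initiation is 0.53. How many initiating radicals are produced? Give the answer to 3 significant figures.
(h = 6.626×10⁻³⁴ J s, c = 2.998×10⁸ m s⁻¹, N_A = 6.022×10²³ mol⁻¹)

3.88×10¹⁸ initiating radicals

Photon energy at 358 nm: hc/λ = (6.626×10⁻³⁴)(2.998×10⁸)/(358×10⁻⁹) = 5.549×10⁻¹⁹ J.
Energy delivered: (1.50 mW)(6012 s) = 9.018 J.
Photons incident: 9.018 / 5.549×10⁻¹⁹ = 1.625×10¹⁹, i.e. 1.625×10¹⁹/6.022×10²³ = 2.698×10⁻⁵ mol.
Photons absorbed: 0.451 × 2.698×10⁻⁵ = 1.217×10⁻⁵ mol.
Product: Φ × n_abs = 0.53 × 1.217×10⁻⁵ = 6.450×10⁻⁶ mol.
As a count: 6.450×10⁻⁶ × 6.022×10²³ = 3.88×10¹⁸.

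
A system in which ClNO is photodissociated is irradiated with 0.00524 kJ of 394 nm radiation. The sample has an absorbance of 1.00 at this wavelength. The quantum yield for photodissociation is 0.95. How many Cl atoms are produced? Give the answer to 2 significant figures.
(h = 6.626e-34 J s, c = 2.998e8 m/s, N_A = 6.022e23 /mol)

Photon energy at 394 nm: hc/λ = (6.626e-34)(2.998e8)/(394e-9) = 5.042e-19 J.
Incident energy: 0.00524 kJ = 5.24 J.
Photons incident: 5.24 / 5.042e-19 = 1.039e19, i.e. 1.039e19/6.022e23 = 1.725e-5 mol.
Fraction absorbed: 1 − 10^(−1.00) = 0.9000.
Photons absorbed: 0.9000 × 1.725e-5 = 1.553e-5 mol.
Product: Φ × n_abs = 0.95 × 1.553e-5 = 1.475e-5 mol.
As a count: 1.475e-5 × 6.022e23 = 8.9e18.

8.9e18 atoms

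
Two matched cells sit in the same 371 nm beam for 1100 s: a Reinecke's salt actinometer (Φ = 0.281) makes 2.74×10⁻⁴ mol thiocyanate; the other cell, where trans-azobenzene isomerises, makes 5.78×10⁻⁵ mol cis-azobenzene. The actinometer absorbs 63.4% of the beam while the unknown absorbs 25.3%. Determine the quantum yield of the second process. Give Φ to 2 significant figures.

Φ = 0.15

Photons absorbed by the actinometer: 2.74×10⁻⁴ / 0.281 = 9.751×10⁻⁴ mol.
Incident flux: 9.751×10⁻⁴ / 0.634 = 0.001538 einstein.
Absorbed by unknown: 0.253 × 0.001538 = 3.891×10⁻⁴ mol.
Φ(unknown) = 5.78×10⁻⁵ / 3.891×10⁻⁴ = 0.15.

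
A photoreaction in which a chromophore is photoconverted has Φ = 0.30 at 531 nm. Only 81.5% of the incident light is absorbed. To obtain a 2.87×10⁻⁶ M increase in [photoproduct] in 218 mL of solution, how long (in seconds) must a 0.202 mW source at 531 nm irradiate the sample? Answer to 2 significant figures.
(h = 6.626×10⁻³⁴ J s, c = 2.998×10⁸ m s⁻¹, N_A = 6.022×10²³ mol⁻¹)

Product: (2.87×10⁻⁶ M)(0.218 L) = 6.257×10⁻⁷ mol.
Photons that must be absorbed: 6.257×10⁻⁷ / 0.30 = 2.086×10⁻⁶ mol.
Incident photons needed: 2.086×10⁻⁶ / 0.815 = 2.560×10⁻⁶ mol.
Photon energy: hc/λ = 3.741×10⁻¹⁹ J; per mole, 2.253×10⁵ J mol⁻¹.
Energy required: 2.560×10⁻⁶ × 2.253×10⁵ = 0.5768 J.
Time: 0.5768 J / 0.000202 W = 2900 s.

t ≈ 2900 s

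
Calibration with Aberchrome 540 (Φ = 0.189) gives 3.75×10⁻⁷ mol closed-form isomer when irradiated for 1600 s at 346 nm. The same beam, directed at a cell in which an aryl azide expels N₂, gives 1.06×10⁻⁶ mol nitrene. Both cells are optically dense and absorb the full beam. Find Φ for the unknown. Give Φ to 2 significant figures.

Φ = 0.53

Photons absorbed by the actinometer: 3.75×10⁻⁷ / 0.189 = 1.984×10⁻⁶ mol.
Φ(unknown) = 1.06×10⁻⁶ / 1.984×10⁻⁶ = 0.53.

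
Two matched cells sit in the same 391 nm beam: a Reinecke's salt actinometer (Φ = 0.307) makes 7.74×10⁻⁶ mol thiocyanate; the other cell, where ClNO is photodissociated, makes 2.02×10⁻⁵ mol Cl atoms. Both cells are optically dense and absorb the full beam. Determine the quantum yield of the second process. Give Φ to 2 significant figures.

Photons absorbed by the actinometer: 7.74×10⁻⁶ / 0.307 = 2.521×10⁻⁵ mol.
Φ(unknown) = 2.02×10⁻⁵ / 2.521×10⁻⁵ = 0.80.

Φ = 0.80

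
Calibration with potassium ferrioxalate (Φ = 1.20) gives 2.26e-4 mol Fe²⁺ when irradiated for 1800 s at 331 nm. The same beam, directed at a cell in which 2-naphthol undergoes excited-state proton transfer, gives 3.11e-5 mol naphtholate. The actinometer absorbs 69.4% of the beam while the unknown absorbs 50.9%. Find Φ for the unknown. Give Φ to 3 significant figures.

Photons absorbed by the actinometer: 2.26e-4 / 1.20 = 1.883e-4 mol.
Incident flux: 1.883e-4 / 0.694 = 2.713e-4 einstein.
Absorbed by unknown: 0.509 × 2.713e-4 = 1.381e-4 mol.
Φ(unknown) = 3.11e-5 / 1.381e-4 = 0.225.

Φ = 0.225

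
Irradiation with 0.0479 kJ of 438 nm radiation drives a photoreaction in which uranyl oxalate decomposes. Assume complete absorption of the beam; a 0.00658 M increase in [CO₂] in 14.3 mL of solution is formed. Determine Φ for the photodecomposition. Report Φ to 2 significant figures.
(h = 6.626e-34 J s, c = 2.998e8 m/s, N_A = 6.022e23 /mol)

Φ = 0.54

Product: (0.00658 M)(0.0143 L) = 9.409e-5 mol.
Photon energy at 438 nm: hc/λ = (6.626e-34)(2.998e8)/(438e-9) = 4.535e-19 J.
Incident energy: 0.0479 kJ = 47.9 J.
Photons incident: 47.9 / 4.535e-19 = 1.056e20, i.e. 1.056e20/6.022e23 = 1.754e-4 mol.
Φ = 9.409e-5 mol / 1.754e-4 mol photons = 0.54.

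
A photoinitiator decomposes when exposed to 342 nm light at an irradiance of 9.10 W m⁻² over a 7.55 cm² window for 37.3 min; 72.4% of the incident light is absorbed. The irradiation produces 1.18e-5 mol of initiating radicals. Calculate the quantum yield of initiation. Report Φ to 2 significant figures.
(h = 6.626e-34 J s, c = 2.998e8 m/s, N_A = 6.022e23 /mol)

Φ = 0.37

Photon energy at 342 nm: hc/λ = (6.626e-34)(2.998e8)/(342e-9) = 5.808e-19 J.
Energy delivered: (9.10 W m⁻²)(7.55e-4 m²)(2238 s) = 15.38 J.
Photons incident: 15.38 / 5.808e-19 = 2.648e19, i.e. 2.648e19/6.022e23 = 4.397e-5 mol.
Photons absorbed: 0.724 × 4.397e-5 = 3.183e-5 mol.
Φ = 1.18e-5 mol / 3.183e-5 mol photons = 0.37.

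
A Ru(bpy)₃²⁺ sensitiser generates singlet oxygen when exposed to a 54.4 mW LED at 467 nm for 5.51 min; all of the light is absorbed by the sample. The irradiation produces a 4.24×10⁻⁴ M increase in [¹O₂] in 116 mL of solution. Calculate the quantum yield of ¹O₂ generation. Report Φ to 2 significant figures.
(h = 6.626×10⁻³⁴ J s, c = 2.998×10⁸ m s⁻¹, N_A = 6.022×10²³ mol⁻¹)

Product: (4.24×10⁻⁴ M)(0.116 L) = 4.918×10⁻⁵ mol.
Photon energy at 467 nm: hc/λ = (6.626×10⁻³⁴)(2.998×10⁸)/(467×10⁻⁹) = 4.254×10⁻¹⁹ J.
Energy delivered: (54.4 mW)(330.6 s) = 17.98 J.
Photons incident: 17.98 / 4.254×10⁻¹⁹ = 4.227×10¹⁹, i.e. 4.227×10¹⁹/6.022×10²³ = 7.019×10⁻⁵ mol.
Φ = 4.918×10⁻⁵ mol / 7.019×10⁻⁵ mol photons = 0.70.

Φ = 0.70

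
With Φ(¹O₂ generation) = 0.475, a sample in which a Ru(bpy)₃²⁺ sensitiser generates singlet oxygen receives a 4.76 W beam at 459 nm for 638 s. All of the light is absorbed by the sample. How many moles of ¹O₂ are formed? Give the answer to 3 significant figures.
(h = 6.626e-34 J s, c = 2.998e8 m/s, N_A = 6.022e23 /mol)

0.00553 mol

Photon energy at 459 nm: hc/λ = (6.626e-34)(2.998e8)/(459e-9) = 4.328e-19 J.
Energy delivered: (4.76 W)(638 s) = 3037 J.
Photons incident: 3037 / 4.328e-19 = 7.017e21, i.e. 7.017e21/6.022e23 = 0.01165 mol.
Product: Φ × n_abs = 0.475 × 0.01165 = 0.005534 mol.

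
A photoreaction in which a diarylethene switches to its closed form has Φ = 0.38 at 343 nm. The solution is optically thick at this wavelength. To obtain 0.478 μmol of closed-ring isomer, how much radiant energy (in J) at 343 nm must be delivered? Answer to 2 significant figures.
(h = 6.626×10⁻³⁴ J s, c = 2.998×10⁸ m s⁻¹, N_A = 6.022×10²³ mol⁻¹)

0.44 J

Product: 0.478 μmol = 4.78×10⁻⁷ mol.
Photons that must be absorbed: 4.78×10⁻⁷ / 0.38 = 1.258×10⁻⁶ mol.
Photon energy: hc/λ = 5.791×10⁻¹⁹ J; per mole, 3.487×10⁵ J mol⁻¹.
Energy required: 1.258×10⁻⁶ × 3.487×10⁵ = 0.44 J.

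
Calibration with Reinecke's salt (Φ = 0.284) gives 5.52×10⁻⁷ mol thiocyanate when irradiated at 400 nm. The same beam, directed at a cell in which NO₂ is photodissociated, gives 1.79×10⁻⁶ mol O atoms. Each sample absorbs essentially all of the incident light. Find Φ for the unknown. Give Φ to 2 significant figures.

Photons absorbed by the actinometer: 5.52×10⁻⁷ / 0.284 = 1.944×10⁻⁶ mol.
Φ(unknown) = 1.79×10⁻⁶ / 1.944×10⁻⁶ = 0.92.

Φ = 0.92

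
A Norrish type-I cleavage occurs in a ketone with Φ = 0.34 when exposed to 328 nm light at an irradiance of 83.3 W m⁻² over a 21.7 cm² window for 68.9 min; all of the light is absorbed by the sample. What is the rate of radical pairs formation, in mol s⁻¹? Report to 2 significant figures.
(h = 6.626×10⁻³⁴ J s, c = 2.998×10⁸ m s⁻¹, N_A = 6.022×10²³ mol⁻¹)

Photon energy at 328 nm: hc/λ = (6.626×10⁻³⁴)(2.998×10⁸)/(328×10⁻⁹) = 6.056×10⁻¹⁹ J.
Energy delivered: (83.3 W m⁻²)(21.7×10⁻⁴ m²)(4134 s) = 747.3 J.
Photons incident: 747.3 / 6.056×10⁻¹⁹ = 1.234×10²¹, i.e. 1.234×10²¹/6.022×10²³ = 0.002049 mol.
Product formed: 0.34 × 0.002049 = 6.967×10⁻⁴ mol.
Rate: 6.967×10⁻⁴ / 4134 s = 1.7×10⁻⁷ mol s⁻¹.

1.7×10⁻⁷ mol s⁻¹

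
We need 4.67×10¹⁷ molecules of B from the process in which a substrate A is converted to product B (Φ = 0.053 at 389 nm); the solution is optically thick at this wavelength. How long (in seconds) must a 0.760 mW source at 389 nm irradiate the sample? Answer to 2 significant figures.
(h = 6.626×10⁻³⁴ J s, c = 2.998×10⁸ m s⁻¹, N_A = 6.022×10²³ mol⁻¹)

Product: 4.67×10¹⁷ / 6.022×10²³ = 7.755×10⁻⁷ mol.
Photons that must be absorbed: 7.755×10⁻⁷ / 0.053 = 1.463×10⁻⁵ mol.
Photon energy: hc/λ = 5.107×10⁻¹⁹ J; per mole, 3.075×10⁵ J mol⁻¹.
Energy required: 1.463×10⁻⁵ × 3.075×10⁵ = 4.499 J.
Time: 4.499 J / 0.00076 W = 5900 s.

t ≈ 5900 s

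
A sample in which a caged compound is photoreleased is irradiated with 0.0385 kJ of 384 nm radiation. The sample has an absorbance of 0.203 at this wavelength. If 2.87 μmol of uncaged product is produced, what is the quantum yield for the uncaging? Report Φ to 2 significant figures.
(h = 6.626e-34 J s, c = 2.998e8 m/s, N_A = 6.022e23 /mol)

Φ = 0.062

Product: 2.87 μmol = 2.87e-6 mol.
Photon energy at 384 nm: hc/λ = (6.626e-34)(2.998e8)/(384e-9) = 5.173e-19 J.
Incident energy: 0.0385 kJ = 38.5 J.
Photons incident: 38.5 / 5.173e-19 = 7.442e19, i.e. 7.442e19/6.022e23 = 1.236e-4 mol.
Fraction absorbed: 1 − 10^(−0.203) = 0.3734.
Photons absorbed: 0.3734 × 1.236e-4 = 4.615e-5 mol.
Φ = 2.87e-6 mol / 4.615e-5 mol photons = 0.062.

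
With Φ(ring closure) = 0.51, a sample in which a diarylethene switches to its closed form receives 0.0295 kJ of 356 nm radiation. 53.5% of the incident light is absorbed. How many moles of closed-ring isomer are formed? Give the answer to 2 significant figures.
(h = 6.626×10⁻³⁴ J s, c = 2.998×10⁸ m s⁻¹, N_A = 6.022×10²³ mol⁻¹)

Photon energy at 356 nm: hc/λ = (6.626×10⁻³⁴)(2.998×10⁸)/(356×10⁻⁹) = 5.580×10⁻¹⁹ J.
Incident energy: 0.0295 kJ = 29.5 J.
Photons incident: 29.5 / 5.580×10⁻¹⁹ = 5.287×10¹⁹, i.e. 5.287×10¹⁹/6.022×10²³ = 8.779×10⁻⁵ mol.
Photons absorbed: 0.535 × 8.779×10⁻⁵ = 4.697×10⁻⁵ mol.
Product: Φ × n_abs = 0.51 × 4.697×10⁻⁵ = 2.395×10⁻⁵ mol.

2.4×10⁻⁵ mol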